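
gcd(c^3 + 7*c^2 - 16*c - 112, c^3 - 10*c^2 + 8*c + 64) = c - 4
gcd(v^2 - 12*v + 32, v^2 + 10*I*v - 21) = 1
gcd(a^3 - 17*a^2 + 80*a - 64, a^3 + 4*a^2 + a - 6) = a - 1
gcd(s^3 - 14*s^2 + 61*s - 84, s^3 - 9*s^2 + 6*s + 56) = s^2 - 11*s + 28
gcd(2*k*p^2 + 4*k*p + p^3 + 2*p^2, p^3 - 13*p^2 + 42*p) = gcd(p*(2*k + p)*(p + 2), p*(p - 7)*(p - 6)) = p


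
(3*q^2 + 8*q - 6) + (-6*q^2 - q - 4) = -3*q^2 + 7*q - 10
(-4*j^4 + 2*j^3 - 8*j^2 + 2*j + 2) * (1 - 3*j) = 12*j^5 - 10*j^4 + 26*j^3 - 14*j^2 - 4*j + 2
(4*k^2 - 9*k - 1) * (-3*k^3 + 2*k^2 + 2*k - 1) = -12*k^5 + 35*k^4 - 7*k^3 - 24*k^2 + 7*k + 1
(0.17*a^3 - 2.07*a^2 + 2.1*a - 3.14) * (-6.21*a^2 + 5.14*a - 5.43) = -1.0557*a^5 + 13.7285*a^4 - 24.6039*a^3 + 41.5335*a^2 - 27.5426*a + 17.0502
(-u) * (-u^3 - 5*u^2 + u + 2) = u^4 + 5*u^3 - u^2 - 2*u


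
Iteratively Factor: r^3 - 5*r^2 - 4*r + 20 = (r - 2)*(r^2 - 3*r - 10) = (r - 2)*(r + 2)*(r - 5)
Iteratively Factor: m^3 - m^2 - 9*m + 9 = (m - 1)*(m^2 - 9) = (m - 1)*(m + 3)*(m - 3)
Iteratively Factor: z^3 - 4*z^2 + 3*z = (z - 3)*(z^2 - z) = z*(z - 3)*(z - 1)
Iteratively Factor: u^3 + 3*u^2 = (u)*(u^2 + 3*u) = u^2*(u + 3)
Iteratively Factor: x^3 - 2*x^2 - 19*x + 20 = (x + 4)*(x^2 - 6*x + 5) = (x - 5)*(x + 4)*(x - 1)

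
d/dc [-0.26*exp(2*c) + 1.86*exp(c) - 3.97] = (1.86 - 0.52*exp(c))*exp(c)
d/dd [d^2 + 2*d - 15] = 2*d + 2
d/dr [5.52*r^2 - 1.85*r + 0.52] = 11.04*r - 1.85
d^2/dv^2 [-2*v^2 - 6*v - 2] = -4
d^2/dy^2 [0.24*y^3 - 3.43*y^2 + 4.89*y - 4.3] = 1.44*y - 6.86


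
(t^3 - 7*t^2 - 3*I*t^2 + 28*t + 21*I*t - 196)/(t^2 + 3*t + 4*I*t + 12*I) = (t^2 - 7*t*(1 + I) + 49*I)/(t + 3)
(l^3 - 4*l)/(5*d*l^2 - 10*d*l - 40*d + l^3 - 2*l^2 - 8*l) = l*(l - 2)/(5*d*l - 20*d + l^2 - 4*l)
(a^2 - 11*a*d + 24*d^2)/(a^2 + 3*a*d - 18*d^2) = (a - 8*d)/(a + 6*d)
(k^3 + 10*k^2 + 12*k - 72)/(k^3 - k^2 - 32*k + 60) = (k + 6)/(k - 5)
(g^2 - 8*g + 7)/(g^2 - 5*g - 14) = (g - 1)/(g + 2)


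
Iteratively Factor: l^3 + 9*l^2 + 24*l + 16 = (l + 4)*(l^2 + 5*l + 4) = (l + 1)*(l + 4)*(l + 4)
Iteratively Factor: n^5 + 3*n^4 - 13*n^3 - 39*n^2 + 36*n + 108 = (n + 3)*(n^4 - 13*n^2 + 36) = (n + 2)*(n + 3)*(n^3 - 2*n^2 - 9*n + 18) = (n - 2)*(n + 2)*(n + 3)*(n^2 - 9) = (n - 3)*(n - 2)*(n + 2)*(n + 3)*(n + 3)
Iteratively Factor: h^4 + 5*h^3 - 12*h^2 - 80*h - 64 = (h + 4)*(h^3 + h^2 - 16*h - 16) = (h + 1)*(h + 4)*(h^2 - 16) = (h - 4)*(h + 1)*(h + 4)*(h + 4)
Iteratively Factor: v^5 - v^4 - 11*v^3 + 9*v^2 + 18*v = (v - 2)*(v^4 + v^3 - 9*v^2 - 9*v) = (v - 2)*(v + 1)*(v^3 - 9*v) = (v - 2)*(v + 1)*(v + 3)*(v^2 - 3*v) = (v - 3)*(v - 2)*(v + 1)*(v + 3)*(v)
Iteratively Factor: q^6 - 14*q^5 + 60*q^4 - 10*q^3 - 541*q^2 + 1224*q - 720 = (q - 1)*(q^5 - 13*q^4 + 47*q^3 + 37*q^2 - 504*q + 720) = (q - 4)*(q - 1)*(q^4 - 9*q^3 + 11*q^2 + 81*q - 180) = (q - 4)*(q - 3)*(q - 1)*(q^3 - 6*q^2 - 7*q + 60) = (q - 4)^2*(q - 3)*(q - 1)*(q^2 - 2*q - 15) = (q - 4)^2*(q - 3)*(q - 1)*(q + 3)*(q - 5)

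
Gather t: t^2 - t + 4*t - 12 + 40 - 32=t^2 + 3*t - 4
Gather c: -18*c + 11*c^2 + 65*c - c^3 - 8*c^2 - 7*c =-c^3 + 3*c^2 + 40*c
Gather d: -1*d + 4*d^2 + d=4*d^2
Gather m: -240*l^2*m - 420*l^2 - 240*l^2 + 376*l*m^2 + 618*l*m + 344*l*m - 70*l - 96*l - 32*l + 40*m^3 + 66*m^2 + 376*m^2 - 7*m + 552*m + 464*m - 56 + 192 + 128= -660*l^2 - 198*l + 40*m^3 + m^2*(376*l + 442) + m*(-240*l^2 + 962*l + 1009) + 264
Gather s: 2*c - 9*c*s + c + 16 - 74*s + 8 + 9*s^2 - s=3*c + 9*s^2 + s*(-9*c - 75) + 24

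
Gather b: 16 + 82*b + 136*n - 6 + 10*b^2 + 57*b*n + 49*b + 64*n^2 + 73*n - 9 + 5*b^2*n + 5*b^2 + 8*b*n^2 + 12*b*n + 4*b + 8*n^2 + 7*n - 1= b^2*(5*n + 15) + b*(8*n^2 + 69*n + 135) + 72*n^2 + 216*n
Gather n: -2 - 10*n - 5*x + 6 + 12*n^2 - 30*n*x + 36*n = 12*n^2 + n*(26 - 30*x) - 5*x + 4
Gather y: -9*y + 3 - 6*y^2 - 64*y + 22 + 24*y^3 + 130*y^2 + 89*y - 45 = 24*y^3 + 124*y^2 + 16*y - 20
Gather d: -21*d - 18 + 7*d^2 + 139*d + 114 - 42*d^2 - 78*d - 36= -35*d^2 + 40*d + 60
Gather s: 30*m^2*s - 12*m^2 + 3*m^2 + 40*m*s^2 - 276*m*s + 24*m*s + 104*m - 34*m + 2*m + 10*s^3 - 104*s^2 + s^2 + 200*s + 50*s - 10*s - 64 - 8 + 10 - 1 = -9*m^2 + 72*m + 10*s^3 + s^2*(40*m - 103) + s*(30*m^2 - 252*m + 240) - 63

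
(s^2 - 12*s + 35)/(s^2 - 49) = (s - 5)/(s + 7)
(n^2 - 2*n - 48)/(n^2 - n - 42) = (n - 8)/(n - 7)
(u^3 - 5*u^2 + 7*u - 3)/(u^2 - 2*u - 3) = (u^2 - 2*u + 1)/(u + 1)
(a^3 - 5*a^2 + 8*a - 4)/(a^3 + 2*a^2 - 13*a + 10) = (a - 2)/(a + 5)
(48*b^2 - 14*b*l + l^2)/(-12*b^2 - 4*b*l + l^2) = (-8*b + l)/(2*b + l)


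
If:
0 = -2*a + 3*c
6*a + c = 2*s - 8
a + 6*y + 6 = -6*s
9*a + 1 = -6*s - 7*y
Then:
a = 20/9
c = 40/27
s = 308/27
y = -115/9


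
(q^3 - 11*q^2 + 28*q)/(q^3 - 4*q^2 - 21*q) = (q - 4)/(q + 3)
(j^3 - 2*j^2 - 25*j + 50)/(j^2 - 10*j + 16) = (j^2 - 25)/(j - 8)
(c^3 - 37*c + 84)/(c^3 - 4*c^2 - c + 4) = (c^2 + 4*c - 21)/(c^2 - 1)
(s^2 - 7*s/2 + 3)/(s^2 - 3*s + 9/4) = 2*(s - 2)/(2*s - 3)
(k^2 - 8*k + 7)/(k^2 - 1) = (k - 7)/(k + 1)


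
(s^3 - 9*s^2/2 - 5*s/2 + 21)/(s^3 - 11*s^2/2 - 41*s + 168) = (s^2 - s - 6)/(s^2 - 2*s - 48)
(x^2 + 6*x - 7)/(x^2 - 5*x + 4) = (x + 7)/(x - 4)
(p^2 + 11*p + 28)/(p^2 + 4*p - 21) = (p + 4)/(p - 3)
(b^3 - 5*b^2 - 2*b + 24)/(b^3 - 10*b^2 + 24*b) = (b^2 - b - 6)/(b*(b - 6))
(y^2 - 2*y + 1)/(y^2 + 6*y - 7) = (y - 1)/(y + 7)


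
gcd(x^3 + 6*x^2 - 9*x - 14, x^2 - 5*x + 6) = x - 2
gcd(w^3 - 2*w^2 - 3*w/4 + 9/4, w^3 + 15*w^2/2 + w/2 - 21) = w - 3/2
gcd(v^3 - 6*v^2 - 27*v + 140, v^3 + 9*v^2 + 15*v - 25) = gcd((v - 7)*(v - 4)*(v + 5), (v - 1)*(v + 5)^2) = v + 5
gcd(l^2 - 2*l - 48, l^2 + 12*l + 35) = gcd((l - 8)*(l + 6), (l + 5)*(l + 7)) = 1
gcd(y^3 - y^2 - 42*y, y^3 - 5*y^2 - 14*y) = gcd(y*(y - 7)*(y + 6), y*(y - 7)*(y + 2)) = y^2 - 7*y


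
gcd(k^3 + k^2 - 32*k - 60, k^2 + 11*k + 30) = k + 5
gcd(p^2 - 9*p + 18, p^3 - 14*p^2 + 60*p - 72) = p - 6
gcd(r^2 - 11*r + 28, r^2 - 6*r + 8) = r - 4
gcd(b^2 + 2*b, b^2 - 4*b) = b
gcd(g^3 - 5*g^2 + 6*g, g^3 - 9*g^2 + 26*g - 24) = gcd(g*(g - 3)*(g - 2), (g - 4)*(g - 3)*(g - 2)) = g^2 - 5*g + 6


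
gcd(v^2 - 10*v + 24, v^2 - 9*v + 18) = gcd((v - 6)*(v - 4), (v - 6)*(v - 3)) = v - 6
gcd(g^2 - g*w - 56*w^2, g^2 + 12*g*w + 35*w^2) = g + 7*w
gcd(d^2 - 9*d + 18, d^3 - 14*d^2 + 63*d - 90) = d^2 - 9*d + 18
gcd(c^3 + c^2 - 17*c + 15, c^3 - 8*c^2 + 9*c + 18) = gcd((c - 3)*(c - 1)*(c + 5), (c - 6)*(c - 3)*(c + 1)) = c - 3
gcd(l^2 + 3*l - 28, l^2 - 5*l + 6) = 1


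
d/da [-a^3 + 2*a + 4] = 2 - 3*a^2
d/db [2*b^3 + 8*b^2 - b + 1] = 6*b^2 + 16*b - 1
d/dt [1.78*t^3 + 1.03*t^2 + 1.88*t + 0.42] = 5.34*t^2 + 2.06*t + 1.88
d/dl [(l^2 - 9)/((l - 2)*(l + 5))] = (3*l^2 - 2*l + 27)/(l^4 + 6*l^3 - 11*l^2 - 60*l + 100)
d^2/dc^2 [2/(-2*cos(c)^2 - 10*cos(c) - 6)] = (4*sin(c)^4 - 15*sin(c)^2 - 135*cos(c)/4 + 15*cos(3*c)/4 - 33)/(-sin(c)^2 + 5*cos(c) + 4)^3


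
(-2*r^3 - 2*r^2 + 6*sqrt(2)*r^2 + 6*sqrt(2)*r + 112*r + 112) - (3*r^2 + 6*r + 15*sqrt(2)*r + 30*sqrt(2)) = -2*r^3 - 5*r^2 + 6*sqrt(2)*r^2 - 9*sqrt(2)*r + 106*r - 30*sqrt(2) + 112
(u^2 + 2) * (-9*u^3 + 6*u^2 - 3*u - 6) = -9*u^5 + 6*u^4 - 21*u^3 + 6*u^2 - 6*u - 12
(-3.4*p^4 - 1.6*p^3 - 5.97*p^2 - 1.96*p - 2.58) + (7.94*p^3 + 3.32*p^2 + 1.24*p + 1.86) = -3.4*p^4 + 6.34*p^3 - 2.65*p^2 - 0.72*p - 0.72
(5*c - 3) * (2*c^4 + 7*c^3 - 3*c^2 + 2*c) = 10*c^5 + 29*c^4 - 36*c^3 + 19*c^2 - 6*c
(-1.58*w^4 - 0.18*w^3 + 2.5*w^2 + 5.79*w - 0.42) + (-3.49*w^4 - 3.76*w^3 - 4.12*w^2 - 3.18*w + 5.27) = -5.07*w^4 - 3.94*w^3 - 1.62*w^2 + 2.61*w + 4.85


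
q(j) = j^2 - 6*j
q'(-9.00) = -24.00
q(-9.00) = 135.00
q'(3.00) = 0.00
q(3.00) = -9.00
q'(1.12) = -3.76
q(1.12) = -5.47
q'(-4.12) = -14.24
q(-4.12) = 41.69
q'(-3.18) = -12.36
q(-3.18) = 29.19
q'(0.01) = -5.98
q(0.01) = -0.06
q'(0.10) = -5.80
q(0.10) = -0.59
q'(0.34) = -5.32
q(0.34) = -1.92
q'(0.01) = -5.98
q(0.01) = -0.06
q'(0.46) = -5.08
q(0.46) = -2.55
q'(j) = 2*j - 6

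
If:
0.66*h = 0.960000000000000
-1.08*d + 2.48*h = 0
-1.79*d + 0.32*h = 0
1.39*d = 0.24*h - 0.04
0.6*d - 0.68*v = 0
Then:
No Solution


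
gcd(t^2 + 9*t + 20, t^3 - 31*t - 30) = t + 5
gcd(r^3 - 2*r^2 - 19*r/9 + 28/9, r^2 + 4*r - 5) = r - 1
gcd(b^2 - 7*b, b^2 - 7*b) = b^2 - 7*b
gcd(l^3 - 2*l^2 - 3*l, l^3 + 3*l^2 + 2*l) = l^2 + l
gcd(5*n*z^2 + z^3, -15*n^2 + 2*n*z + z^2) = 5*n + z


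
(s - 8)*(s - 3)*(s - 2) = s^3 - 13*s^2 + 46*s - 48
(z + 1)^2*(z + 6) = z^3 + 8*z^2 + 13*z + 6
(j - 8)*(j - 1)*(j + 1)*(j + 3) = j^4 - 5*j^3 - 25*j^2 + 5*j + 24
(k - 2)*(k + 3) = k^2 + k - 6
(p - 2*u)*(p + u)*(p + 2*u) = p^3 + p^2*u - 4*p*u^2 - 4*u^3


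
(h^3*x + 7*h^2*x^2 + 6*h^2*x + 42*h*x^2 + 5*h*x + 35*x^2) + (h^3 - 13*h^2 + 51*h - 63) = h^3*x + h^3 + 7*h^2*x^2 + 6*h^2*x - 13*h^2 + 42*h*x^2 + 5*h*x + 51*h + 35*x^2 - 63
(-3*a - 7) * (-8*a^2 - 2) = 24*a^3 + 56*a^2 + 6*a + 14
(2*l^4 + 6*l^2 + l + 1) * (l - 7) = 2*l^5 - 14*l^4 + 6*l^3 - 41*l^2 - 6*l - 7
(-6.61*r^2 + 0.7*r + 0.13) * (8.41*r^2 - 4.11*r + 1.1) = -55.5901*r^4 + 33.0541*r^3 - 9.0547*r^2 + 0.2357*r + 0.143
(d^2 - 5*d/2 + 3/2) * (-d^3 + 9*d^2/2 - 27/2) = -d^5 + 7*d^4 - 51*d^3/4 - 27*d^2/4 + 135*d/4 - 81/4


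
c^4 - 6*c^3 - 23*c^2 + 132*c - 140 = (c - 7)*(c - 2)^2*(c + 5)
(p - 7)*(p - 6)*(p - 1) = p^3 - 14*p^2 + 55*p - 42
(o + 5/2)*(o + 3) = o^2 + 11*o/2 + 15/2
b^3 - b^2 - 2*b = b*(b - 2)*(b + 1)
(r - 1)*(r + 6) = r^2 + 5*r - 6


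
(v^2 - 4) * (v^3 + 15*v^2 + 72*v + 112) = v^5 + 15*v^4 + 68*v^3 + 52*v^2 - 288*v - 448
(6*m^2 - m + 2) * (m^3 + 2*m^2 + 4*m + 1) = 6*m^5 + 11*m^4 + 24*m^3 + 6*m^2 + 7*m + 2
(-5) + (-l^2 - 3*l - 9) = -l^2 - 3*l - 14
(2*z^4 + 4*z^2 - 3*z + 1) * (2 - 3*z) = -6*z^5 + 4*z^4 - 12*z^3 + 17*z^2 - 9*z + 2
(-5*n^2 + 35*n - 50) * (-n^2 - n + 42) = 5*n^4 - 30*n^3 - 195*n^2 + 1520*n - 2100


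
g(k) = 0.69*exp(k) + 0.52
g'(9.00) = 5591.13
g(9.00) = 5591.65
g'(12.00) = 112300.81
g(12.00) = 112301.33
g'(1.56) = 3.28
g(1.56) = 3.80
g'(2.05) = 5.36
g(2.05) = 5.88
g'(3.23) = 17.44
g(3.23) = 17.96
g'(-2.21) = 0.08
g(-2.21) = 0.60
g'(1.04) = 1.95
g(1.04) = 2.47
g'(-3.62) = 0.02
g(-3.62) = 0.54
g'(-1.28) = 0.19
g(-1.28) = 0.71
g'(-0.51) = 0.41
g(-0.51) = 0.93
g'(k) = 0.69*exp(k)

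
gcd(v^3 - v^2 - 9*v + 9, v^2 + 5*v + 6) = v + 3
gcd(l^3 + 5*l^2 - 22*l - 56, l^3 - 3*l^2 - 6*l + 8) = l^2 - 2*l - 8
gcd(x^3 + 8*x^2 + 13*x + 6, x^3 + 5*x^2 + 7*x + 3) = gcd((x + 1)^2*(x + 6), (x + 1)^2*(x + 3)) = x^2 + 2*x + 1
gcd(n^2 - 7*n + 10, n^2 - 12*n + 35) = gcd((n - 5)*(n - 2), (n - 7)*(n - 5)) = n - 5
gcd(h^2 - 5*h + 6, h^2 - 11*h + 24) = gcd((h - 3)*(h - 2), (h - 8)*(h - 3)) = h - 3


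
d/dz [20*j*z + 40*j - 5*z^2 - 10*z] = 20*j - 10*z - 10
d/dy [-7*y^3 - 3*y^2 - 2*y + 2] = -21*y^2 - 6*y - 2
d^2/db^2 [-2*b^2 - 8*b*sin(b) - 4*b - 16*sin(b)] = 8*b*sin(b) - 16*sqrt(2)*cos(b + pi/4) - 4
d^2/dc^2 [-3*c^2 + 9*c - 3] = -6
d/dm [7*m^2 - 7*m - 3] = 14*m - 7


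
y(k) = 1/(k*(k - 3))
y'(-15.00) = 0.00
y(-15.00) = 0.00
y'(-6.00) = 0.01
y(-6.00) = 0.02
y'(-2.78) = 0.03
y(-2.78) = 0.06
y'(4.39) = -0.16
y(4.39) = 0.16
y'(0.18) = 10.25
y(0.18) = -1.97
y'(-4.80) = 0.01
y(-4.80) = 0.03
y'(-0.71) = 0.64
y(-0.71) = 0.38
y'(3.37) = -2.41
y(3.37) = 0.80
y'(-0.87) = 0.42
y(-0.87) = 0.30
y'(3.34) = -2.85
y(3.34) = 0.88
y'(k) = -1/(k*(k - 3)^2) - 1/(k^2*(k - 3))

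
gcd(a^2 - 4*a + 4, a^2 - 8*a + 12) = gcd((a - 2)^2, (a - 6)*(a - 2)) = a - 2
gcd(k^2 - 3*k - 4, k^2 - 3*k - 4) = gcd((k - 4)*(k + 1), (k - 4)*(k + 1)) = k^2 - 3*k - 4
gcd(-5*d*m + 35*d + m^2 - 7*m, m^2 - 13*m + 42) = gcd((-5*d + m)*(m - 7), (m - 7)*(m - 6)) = m - 7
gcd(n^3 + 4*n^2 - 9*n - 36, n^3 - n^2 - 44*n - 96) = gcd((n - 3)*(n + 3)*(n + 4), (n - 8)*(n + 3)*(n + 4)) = n^2 + 7*n + 12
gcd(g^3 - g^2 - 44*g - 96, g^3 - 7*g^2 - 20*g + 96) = g^2 - 4*g - 32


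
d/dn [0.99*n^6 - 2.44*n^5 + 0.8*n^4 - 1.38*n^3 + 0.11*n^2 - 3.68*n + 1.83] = 5.94*n^5 - 12.2*n^4 + 3.2*n^3 - 4.14*n^2 + 0.22*n - 3.68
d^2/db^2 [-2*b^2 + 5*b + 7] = -4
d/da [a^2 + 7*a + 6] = 2*a + 7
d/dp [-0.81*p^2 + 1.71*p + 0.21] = 1.71 - 1.62*p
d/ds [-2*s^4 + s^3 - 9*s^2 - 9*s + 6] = -8*s^3 + 3*s^2 - 18*s - 9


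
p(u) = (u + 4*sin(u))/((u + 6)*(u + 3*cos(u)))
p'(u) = (u + 4*sin(u))*(3*sin(u) - 1)/((u + 6)*(u + 3*cos(u))^2) + (4*cos(u) + 1)/((u + 6)*(u + 3*cos(u))) - (u + 4*sin(u))/((u + 6)^2*(u + 3*cos(u))) = ((u + 6)*(u + 4*sin(u))*(3*sin(u) - 1) + (u + 6)*(u + 3*cos(u))*(4*cos(u) + 1) - (u + 4*sin(u))*(u + 3*cos(u)))/((u + 6)^2*(u + 3*cos(u))^2)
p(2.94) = 555.54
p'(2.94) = -295003.35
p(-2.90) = 0.21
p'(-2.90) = 0.15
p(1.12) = 0.27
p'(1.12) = 0.31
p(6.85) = 0.07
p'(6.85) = 0.04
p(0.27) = 0.07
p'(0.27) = 0.23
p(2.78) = -18.37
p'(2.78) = 57.41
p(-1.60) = 0.75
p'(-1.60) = 1.50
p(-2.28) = 0.34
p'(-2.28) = 0.27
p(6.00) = 0.05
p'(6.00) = 0.03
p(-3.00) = 0.20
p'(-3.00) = 0.15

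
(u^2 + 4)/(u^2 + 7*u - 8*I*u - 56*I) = (u^2 + 4)/(u^2 + u*(7 - 8*I) - 56*I)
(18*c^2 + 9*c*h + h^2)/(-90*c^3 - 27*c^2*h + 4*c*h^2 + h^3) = -1/(5*c - h)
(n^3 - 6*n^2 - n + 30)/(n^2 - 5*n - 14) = (n^2 - 8*n + 15)/(n - 7)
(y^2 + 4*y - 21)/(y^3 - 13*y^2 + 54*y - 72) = (y + 7)/(y^2 - 10*y + 24)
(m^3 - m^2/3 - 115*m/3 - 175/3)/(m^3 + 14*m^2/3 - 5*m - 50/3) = (m - 7)/(m - 2)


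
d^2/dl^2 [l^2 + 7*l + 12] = 2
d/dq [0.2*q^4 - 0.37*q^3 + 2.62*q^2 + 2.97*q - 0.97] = 0.8*q^3 - 1.11*q^2 + 5.24*q + 2.97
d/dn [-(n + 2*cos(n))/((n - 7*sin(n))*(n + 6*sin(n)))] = (2*n^2*sin(n) - n^2*cos(n) + n^2 - 42*n*sin(2*n) + 4*n*cos(n) - 2*n - 105*sin(n) - sin(2*n) - 21*sin(3*n) - 21*cos(2*n) + 21)/((n - 7*sin(n))^2*(n + 6*sin(n))^2)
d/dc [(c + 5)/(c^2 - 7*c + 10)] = (c^2 - 7*c - (c + 5)*(2*c - 7) + 10)/(c^2 - 7*c + 10)^2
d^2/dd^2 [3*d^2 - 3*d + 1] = 6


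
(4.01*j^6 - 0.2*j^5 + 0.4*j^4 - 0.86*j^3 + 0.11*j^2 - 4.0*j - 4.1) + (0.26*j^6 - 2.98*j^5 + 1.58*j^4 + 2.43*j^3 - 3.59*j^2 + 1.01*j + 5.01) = 4.27*j^6 - 3.18*j^5 + 1.98*j^4 + 1.57*j^3 - 3.48*j^2 - 2.99*j + 0.91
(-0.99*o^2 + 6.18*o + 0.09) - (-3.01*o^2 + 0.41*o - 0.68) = 2.02*o^2 + 5.77*o + 0.77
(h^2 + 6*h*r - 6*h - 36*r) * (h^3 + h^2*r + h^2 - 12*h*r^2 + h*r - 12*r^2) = h^5 + 7*h^4*r - 5*h^4 - 6*h^3*r^2 - 35*h^3*r - 6*h^3 - 72*h^2*r^3 + 30*h^2*r^2 - 42*h^2*r + 360*h*r^3 + 36*h*r^2 + 432*r^3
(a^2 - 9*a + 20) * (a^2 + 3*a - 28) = a^4 - 6*a^3 - 35*a^2 + 312*a - 560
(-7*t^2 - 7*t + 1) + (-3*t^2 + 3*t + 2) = -10*t^2 - 4*t + 3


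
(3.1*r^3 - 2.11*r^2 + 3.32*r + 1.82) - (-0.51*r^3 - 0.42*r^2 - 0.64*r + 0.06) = 3.61*r^3 - 1.69*r^2 + 3.96*r + 1.76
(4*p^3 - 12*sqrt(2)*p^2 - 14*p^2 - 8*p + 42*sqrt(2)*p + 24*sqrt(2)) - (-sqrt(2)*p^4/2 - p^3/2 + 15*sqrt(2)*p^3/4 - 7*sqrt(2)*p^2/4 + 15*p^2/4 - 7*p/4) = sqrt(2)*p^4/2 - 15*sqrt(2)*p^3/4 + 9*p^3/2 - 71*p^2/4 - 41*sqrt(2)*p^2/4 - 25*p/4 + 42*sqrt(2)*p + 24*sqrt(2)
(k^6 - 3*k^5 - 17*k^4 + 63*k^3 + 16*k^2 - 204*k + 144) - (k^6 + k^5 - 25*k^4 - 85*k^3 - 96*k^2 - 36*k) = -4*k^5 + 8*k^4 + 148*k^3 + 112*k^2 - 168*k + 144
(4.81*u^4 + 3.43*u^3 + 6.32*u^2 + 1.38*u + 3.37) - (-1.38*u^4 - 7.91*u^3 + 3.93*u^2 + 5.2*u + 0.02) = 6.19*u^4 + 11.34*u^3 + 2.39*u^2 - 3.82*u + 3.35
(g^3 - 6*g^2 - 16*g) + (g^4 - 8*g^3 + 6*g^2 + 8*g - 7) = g^4 - 7*g^3 - 8*g - 7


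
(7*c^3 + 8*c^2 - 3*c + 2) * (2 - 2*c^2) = -14*c^5 - 16*c^4 + 20*c^3 + 12*c^2 - 6*c + 4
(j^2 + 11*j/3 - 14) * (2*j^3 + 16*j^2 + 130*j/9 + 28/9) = 2*j^5 + 70*j^4/3 + 406*j^3/9 - 4534*j^2/27 - 5152*j/27 - 392/9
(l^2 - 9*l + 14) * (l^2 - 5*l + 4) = l^4 - 14*l^3 + 63*l^2 - 106*l + 56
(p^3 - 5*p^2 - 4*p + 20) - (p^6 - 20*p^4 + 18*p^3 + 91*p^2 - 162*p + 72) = -p^6 + 20*p^4 - 17*p^3 - 96*p^2 + 158*p - 52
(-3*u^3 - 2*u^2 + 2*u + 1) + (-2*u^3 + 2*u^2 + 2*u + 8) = -5*u^3 + 4*u + 9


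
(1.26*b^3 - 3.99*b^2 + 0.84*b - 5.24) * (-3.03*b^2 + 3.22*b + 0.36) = -3.8178*b^5 + 16.1469*b^4 - 14.9394*b^3 + 17.1456*b^2 - 16.5704*b - 1.8864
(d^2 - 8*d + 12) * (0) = 0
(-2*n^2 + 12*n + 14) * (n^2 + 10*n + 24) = -2*n^4 - 8*n^3 + 86*n^2 + 428*n + 336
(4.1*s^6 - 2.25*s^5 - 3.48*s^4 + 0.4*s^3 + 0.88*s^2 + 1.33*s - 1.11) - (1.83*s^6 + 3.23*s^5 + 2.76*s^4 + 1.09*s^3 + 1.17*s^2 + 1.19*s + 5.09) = 2.27*s^6 - 5.48*s^5 - 6.24*s^4 - 0.69*s^3 - 0.29*s^2 + 0.14*s - 6.2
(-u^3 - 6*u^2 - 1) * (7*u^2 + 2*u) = -7*u^5 - 44*u^4 - 12*u^3 - 7*u^2 - 2*u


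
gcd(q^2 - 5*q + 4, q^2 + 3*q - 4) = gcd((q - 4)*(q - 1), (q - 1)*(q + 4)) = q - 1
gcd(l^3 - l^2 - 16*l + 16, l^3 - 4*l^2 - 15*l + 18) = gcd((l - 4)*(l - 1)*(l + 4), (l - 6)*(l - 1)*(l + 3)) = l - 1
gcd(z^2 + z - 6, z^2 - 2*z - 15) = z + 3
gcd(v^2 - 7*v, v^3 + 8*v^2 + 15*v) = v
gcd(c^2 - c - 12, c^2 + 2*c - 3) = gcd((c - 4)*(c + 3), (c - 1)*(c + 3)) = c + 3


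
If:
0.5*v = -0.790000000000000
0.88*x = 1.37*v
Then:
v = -1.58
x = -2.46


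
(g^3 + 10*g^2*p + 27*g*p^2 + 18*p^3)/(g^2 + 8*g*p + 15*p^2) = (g^2 + 7*g*p + 6*p^2)/(g + 5*p)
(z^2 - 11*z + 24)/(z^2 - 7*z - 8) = (z - 3)/(z + 1)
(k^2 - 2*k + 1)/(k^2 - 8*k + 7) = (k - 1)/(k - 7)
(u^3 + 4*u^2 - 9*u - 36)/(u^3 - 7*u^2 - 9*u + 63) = (u + 4)/(u - 7)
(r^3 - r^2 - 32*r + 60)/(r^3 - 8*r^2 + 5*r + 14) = (r^2 + r - 30)/(r^2 - 6*r - 7)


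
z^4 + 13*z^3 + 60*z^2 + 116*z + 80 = (z + 2)^2*(z + 4)*(z + 5)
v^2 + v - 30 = (v - 5)*(v + 6)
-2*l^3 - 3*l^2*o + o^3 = (-2*l + o)*(l + o)^2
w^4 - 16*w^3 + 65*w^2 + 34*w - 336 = (w - 8)*(w - 7)*(w - 3)*(w + 2)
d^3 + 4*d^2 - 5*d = d*(d - 1)*(d + 5)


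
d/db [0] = 0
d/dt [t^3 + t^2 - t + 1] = 3*t^2 + 2*t - 1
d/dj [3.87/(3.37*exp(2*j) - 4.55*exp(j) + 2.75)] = (17.6085 - 26.0838*exp(j))*exp(j)/(3.37*exp(2*j) - 4.55*exp(j) + 2.75)^2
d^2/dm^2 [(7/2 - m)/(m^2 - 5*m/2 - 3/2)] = 2*(12*(m - 2)*(-2*m^2 + 5*m + 3) + (2*m - 7)*(4*m - 5)^2)/(-2*m^2 + 5*m + 3)^3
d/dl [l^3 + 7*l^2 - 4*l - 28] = 3*l^2 + 14*l - 4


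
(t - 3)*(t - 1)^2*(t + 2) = t^4 - 3*t^3 - 3*t^2 + 11*t - 6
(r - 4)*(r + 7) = r^2 + 3*r - 28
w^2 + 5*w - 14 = (w - 2)*(w + 7)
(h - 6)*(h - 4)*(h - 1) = h^3 - 11*h^2 + 34*h - 24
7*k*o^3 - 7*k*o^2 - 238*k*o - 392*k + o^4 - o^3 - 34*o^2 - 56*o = (7*k + o)*(o - 7)*(o + 2)*(o + 4)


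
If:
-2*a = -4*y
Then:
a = 2*y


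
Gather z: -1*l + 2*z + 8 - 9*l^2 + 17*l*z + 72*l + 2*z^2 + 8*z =-9*l^2 + 71*l + 2*z^2 + z*(17*l + 10) + 8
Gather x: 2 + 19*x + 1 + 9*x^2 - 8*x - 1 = 9*x^2 + 11*x + 2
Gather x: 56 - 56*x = 56 - 56*x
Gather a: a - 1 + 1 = a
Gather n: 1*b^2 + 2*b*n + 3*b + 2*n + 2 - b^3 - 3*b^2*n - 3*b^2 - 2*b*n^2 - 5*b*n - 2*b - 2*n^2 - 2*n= -b^3 - 2*b^2 + b + n^2*(-2*b - 2) + n*(-3*b^2 - 3*b) + 2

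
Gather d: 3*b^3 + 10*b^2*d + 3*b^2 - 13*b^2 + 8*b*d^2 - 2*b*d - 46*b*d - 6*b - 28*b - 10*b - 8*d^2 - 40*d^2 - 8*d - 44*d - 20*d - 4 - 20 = 3*b^3 - 10*b^2 - 44*b + d^2*(8*b - 48) + d*(10*b^2 - 48*b - 72) - 24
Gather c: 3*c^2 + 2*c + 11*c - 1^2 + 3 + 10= 3*c^2 + 13*c + 12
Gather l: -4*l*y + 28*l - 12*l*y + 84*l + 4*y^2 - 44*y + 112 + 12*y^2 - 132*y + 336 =l*(112 - 16*y) + 16*y^2 - 176*y + 448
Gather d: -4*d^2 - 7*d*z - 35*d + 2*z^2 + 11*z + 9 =-4*d^2 + d*(-7*z - 35) + 2*z^2 + 11*z + 9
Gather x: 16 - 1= 15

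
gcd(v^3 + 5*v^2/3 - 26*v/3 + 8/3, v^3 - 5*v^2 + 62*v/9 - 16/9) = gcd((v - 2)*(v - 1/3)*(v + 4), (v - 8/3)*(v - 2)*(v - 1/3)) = v^2 - 7*v/3 + 2/3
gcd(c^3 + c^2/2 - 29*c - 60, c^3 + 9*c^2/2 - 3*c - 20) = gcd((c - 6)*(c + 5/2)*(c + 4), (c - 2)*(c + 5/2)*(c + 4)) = c^2 + 13*c/2 + 10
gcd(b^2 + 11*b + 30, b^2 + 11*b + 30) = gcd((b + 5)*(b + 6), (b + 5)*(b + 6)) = b^2 + 11*b + 30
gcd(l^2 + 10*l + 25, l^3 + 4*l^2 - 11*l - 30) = l + 5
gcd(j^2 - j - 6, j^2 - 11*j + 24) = j - 3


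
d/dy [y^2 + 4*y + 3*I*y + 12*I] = 2*y + 4 + 3*I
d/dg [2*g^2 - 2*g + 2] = 4*g - 2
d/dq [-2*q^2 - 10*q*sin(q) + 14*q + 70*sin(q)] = -10*q*cos(q) - 4*q - 10*sin(q) + 70*cos(q) + 14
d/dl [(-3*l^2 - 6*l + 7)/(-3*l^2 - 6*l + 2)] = 30*(l + 1)/(3*l^2 + 6*l - 2)^2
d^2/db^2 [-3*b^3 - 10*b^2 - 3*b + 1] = -18*b - 20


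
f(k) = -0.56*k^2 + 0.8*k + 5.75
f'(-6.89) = 8.52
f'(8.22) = -8.41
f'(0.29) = 0.48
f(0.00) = 5.75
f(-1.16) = 4.07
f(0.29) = 5.93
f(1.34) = 5.82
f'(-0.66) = 1.54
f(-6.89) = -26.35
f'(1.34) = -0.70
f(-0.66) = 4.98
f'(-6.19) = 7.73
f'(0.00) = 0.80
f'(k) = 0.8 - 1.12*k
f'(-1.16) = 2.10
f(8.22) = -25.51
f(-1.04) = 4.31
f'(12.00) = -12.64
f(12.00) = -65.29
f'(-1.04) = 1.96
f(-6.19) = -20.66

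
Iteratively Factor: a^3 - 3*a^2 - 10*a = (a)*(a^2 - 3*a - 10) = a*(a + 2)*(a - 5)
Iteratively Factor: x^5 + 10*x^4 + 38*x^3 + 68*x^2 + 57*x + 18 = (x + 2)*(x^4 + 8*x^3 + 22*x^2 + 24*x + 9) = (x + 2)*(x + 3)*(x^3 + 5*x^2 + 7*x + 3) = (x + 1)*(x + 2)*(x + 3)*(x^2 + 4*x + 3) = (x + 1)*(x + 2)*(x + 3)^2*(x + 1)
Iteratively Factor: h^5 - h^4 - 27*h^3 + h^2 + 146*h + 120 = (h + 4)*(h^4 - 5*h^3 - 7*h^2 + 29*h + 30) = (h - 3)*(h + 4)*(h^3 - 2*h^2 - 13*h - 10) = (h - 3)*(h + 2)*(h + 4)*(h^2 - 4*h - 5) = (h - 3)*(h + 1)*(h + 2)*(h + 4)*(h - 5)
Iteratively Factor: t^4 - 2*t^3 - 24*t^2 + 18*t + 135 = (t + 3)*(t^3 - 5*t^2 - 9*t + 45) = (t - 5)*(t + 3)*(t^2 - 9) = (t - 5)*(t - 3)*(t + 3)*(t + 3)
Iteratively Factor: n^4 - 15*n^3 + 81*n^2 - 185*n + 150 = (n - 3)*(n^3 - 12*n^2 + 45*n - 50) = (n - 3)*(n - 2)*(n^2 - 10*n + 25) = (n - 5)*(n - 3)*(n - 2)*(n - 5)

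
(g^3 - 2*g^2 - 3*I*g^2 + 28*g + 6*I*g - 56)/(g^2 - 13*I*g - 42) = (g^2 + g*(-2 + 4*I) - 8*I)/(g - 6*I)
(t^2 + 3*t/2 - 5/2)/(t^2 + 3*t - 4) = (t + 5/2)/(t + 4)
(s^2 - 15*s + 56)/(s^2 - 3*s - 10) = (-s^2 + 15*s - 56)/(-s^2 + 3*s + 10)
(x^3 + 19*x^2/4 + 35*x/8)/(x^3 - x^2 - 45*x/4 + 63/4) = x*(4*x + 5)/(2*(2*x^2 - 9*x + 9))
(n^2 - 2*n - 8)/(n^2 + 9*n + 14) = (n - 4)/(n + 7)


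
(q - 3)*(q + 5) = q^2 + 2*q - 15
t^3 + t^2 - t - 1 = (t - 1)*(t + 1)^2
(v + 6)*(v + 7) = v^2 + 13*v + 42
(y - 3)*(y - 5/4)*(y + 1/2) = y^3 - 15*y^2/4 + 13*y/8 + 15/8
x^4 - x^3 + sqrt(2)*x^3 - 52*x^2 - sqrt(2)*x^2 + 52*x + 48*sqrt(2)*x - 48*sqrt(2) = (x - 1)*(x - 4*sqrt(2))*(x - sqrt(2))*(x + 6*sqrt(2))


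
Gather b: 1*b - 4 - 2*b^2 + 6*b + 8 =-2*b^2 + 7*b + 4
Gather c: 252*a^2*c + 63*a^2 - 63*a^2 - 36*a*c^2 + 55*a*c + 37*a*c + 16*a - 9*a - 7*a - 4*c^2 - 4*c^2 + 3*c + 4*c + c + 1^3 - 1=c^2*(-36*a - 8) + c*(252*a^2 + 92*a + 8)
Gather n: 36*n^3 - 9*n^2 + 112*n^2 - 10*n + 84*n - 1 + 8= 36*n^3 + 103*n^2 + 74*n + 7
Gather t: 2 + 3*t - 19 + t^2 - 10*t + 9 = t^2 - 7*t - 8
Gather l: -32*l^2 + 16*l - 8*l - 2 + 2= -32*l^2 + 8*l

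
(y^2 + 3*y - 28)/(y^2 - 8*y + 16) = (y + 7)/(y - 4)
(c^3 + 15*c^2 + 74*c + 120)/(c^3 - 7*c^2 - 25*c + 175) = (c^2 + 10*c + 24)/(c^2 - 12*c + 35)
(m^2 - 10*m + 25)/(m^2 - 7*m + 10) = (m - 5)/(m - 2)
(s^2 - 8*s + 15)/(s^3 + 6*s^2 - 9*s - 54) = (s - 5)/(s^2 + 9*s + 18)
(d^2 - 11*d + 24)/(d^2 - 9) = (d - 8)/(d + 3)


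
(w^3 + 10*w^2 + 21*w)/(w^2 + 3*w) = w + 7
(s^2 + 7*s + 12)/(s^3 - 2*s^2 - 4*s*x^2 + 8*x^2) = (s^2 + 7*s + 12)/(s^3 - 2*s^2 - 4*s*x^2 + 8*x^2)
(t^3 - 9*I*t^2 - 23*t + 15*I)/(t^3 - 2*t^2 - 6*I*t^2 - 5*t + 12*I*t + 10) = (t - 3*I)/(t - 2)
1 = 1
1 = 1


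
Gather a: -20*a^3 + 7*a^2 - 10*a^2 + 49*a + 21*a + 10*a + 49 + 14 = -20*a^3 - 3*a^2 + 80*a + 63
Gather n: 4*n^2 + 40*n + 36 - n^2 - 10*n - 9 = 3*n^2 + 30*n + 27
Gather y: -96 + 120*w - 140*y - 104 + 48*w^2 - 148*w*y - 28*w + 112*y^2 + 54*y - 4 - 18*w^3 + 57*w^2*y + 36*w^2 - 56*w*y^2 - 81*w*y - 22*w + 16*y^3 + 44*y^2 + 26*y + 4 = -18*w^3 + 84*w^2 + 70*w + 16*y^3 + y^2*(156 - 56*w) + y*(57*w^2 - 229*w - 60) - 200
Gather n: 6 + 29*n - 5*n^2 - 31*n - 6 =-5*n^2 - 2*n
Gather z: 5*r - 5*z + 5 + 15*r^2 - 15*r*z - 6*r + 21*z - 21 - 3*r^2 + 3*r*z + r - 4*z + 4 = 12*r^2 + z*(12 - 12*r) - 12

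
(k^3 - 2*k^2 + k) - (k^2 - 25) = k^3 - 3*k^2 + k + 25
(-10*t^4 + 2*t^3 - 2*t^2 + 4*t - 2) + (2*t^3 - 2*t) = -10*t^4 + 4*t^3 - 2*t^2 + 2*t - 2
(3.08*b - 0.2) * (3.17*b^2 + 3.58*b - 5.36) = 9.7636*b^3 + 10.3924*b^2 - 17.2248*b + 1.072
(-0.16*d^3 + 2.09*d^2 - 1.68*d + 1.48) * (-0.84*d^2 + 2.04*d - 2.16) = 0.1344*d^5 - 2.082*d^4 + 6.0204*d^3 - 9.1848*d^2 + 6.648*d - 3.1968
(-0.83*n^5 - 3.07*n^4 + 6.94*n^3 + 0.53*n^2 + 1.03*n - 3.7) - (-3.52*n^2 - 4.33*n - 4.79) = -0.83*n^5 - 3.07*n^4 + 6.94*n^3 + 4.05*n^2 + 5.36*n + 1.09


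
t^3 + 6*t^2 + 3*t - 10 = (t - 1)*(t + 2)*(t + 5)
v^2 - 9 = (v - 3)*(v + 3)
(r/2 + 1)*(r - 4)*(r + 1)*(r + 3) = r^4/2 + r^3 - 13*r^2/2 - 19*r - 12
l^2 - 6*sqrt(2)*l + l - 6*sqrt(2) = (l + 1)*(l - 6*sqrt(2))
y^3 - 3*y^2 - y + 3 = (y - 3)*(y - 1)*(y + 1)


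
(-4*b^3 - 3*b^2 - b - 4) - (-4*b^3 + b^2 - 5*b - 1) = -4*b^2 + 4*b - 3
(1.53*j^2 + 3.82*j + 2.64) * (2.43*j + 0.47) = 3.7179*j^3 + 10.0017*j^2 + 8.2106*j + 1.2408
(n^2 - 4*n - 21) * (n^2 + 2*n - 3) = n^4 - 2*n^3 - 32*n^2 - 30*n + 63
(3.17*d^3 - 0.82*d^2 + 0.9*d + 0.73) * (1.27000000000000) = 4.0259*d^3 - 1.0414*d^2 + 1.143*d + 0.9271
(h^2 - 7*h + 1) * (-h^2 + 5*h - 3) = -h^4 + 12*h^3 - 39*h^2 + 26*h - 3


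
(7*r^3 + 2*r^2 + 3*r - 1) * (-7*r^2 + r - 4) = -49*r^5 - 7*r^4 - 47*r^3 + 2*r^2 - 13*r + 4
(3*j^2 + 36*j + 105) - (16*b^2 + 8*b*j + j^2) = -16*b^2 - 8*b*j + 2*j^2 + 36*j + 105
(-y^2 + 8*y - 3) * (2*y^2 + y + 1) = -2*y^4 + 15*y^3 + y^2 + 5*y - 3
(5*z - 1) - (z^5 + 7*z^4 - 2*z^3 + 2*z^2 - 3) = -z^5 - 7*z^4 + 2*z^3 - 2*z^2 + 5*z + 2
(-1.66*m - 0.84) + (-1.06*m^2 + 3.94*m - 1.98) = -1.06*m^2 + 2.28*m - 2.82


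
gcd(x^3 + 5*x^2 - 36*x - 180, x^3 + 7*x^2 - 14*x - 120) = x^2 + 11*x + 30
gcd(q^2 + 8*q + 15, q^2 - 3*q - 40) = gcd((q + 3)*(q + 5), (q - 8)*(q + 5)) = q + 5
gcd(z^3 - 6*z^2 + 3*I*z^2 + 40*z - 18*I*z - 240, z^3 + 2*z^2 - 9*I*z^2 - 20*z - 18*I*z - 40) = z - 5*I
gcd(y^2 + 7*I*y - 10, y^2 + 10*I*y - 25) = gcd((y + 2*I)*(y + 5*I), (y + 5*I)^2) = y + 5*I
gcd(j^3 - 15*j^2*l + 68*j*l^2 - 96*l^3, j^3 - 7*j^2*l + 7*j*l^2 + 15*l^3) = j - 3*l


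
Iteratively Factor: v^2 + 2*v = (v)*(v + 2)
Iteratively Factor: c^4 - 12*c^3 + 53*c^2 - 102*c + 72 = (c - 2)*(c^3 - 10*c^2 + 33*c - 36) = (c - 3)*(c - 2)*(c^2 - 7*c + 12) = (c - 3)^2*(c - 2)*(c - 4)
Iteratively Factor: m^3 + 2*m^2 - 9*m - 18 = (m - 3)*(m^2 + 5*m + 6) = (m - 3)*(m + 3)*(m + 2)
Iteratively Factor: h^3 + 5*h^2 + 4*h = (h + 4)*(h^2 + h) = (h + 1)*(h + 4)*(h)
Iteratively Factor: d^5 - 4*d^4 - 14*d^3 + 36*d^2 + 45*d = (d + 3)*(d^4 - 7*d^3 + 7*d^2 + 15*d) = d*(d + 3)*(d^3 - 7*d^2 + 7*d + 15) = d*(d - 3)*(d + 3)*(d^2 - 4*d - 5) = d*(d - 5)*(d - 3)*(d + 3)*(d + 1)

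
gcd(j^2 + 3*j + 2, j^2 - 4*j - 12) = j + 2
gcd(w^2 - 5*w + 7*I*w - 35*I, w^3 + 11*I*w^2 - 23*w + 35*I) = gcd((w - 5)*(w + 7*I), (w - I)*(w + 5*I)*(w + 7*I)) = w + 7*I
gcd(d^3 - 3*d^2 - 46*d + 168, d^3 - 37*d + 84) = d^2 + 3*d - 28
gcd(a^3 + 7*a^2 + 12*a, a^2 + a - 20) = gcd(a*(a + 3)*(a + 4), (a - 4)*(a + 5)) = 1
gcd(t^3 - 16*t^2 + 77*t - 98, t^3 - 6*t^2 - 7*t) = t - 7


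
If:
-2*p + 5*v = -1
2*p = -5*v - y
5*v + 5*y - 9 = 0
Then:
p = -5/18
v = -14/45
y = 19/9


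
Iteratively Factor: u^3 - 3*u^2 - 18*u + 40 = (u + 4)*(u^2 - 7*u + 10) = (u - 2)*(u + 4)*(u - 5)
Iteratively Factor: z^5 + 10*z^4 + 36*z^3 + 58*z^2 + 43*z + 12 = (z + 1)*(z^4 + 9*z^3 + 27*z^2 + 31*z + 12) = (z + 1)*(z + 4)*(z^3 + 5*z^2 + 7*z + 3) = (z + 1)*(z + 3)*(z + 4)*(z^2 + 2*z + 1) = (z + 1)^2*(z + 3)*(z + 4)*(z + 1)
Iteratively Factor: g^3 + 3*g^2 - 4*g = (g)*(g^2 + 3*g - 4) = g*(g + 4)*(g - 1)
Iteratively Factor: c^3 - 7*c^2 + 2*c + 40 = (c + 2)*(c^2 - 9*c + 20) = (c - 5)*(c + 2)*(c - 4)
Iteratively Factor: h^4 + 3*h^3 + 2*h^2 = (h + 2)*(h^3 + h^2) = (h + 1)*(h + 2)*(h^2) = h*(h + 1)*(h + 2)*(h)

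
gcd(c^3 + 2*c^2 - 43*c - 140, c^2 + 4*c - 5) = c + 5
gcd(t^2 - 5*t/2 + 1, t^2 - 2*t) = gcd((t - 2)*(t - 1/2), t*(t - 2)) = t - 2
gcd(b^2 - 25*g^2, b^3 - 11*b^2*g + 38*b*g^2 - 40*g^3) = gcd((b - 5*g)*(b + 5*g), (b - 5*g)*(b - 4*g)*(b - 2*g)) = b - 5*g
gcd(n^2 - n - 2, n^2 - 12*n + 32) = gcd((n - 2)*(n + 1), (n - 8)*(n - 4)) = 1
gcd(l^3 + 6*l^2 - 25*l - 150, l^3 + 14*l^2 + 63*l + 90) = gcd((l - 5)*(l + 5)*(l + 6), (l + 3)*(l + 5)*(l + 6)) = l^2 + 11*l + 30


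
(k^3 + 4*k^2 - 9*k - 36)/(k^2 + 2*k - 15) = (k^2 + 7*k + 12)/(k + 5)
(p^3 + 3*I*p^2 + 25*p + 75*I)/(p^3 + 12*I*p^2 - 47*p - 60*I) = (p - 5*I)/(p + 4*I)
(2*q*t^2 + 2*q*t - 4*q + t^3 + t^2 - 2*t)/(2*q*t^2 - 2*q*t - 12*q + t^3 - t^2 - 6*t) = (t - 1)/(t - 3)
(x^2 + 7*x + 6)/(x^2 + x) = (x + 6)/x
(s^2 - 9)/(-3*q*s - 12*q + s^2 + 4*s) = (9 - s^2)/(3*q*s + 12*q - s^2 - 4*s)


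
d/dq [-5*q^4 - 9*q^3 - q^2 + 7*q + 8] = -20*q^3 - 27*q^2 - 2*q + 7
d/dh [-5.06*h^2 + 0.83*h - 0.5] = 0.83 - 10.12*h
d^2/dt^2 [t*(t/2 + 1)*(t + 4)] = 3*t + 6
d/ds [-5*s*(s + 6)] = -10*s - 30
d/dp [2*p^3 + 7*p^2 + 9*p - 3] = 6*p^2 + 14*p + 9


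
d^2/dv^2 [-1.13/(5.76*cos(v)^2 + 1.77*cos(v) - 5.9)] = (149.962752*(1 - cos(v)^2)^2 + 34.561728*cos(v)^3 + 232.129233*cos(v)^2 - 57.322866*cos(v) - 233.846946)/(5.76*cos(v)^2 + 1.77*cos(v) - 5.9)^3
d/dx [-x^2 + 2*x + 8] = 2 - 2*x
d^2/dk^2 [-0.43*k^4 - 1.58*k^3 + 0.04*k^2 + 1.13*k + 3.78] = -5.16*k^2 - 9.48*k + 0.08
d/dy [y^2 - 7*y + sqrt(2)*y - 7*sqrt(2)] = 2*y - 7 + sqrt(2)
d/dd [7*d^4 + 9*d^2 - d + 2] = 28*d^3 + 18*d - 1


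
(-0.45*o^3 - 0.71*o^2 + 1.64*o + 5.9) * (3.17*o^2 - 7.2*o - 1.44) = -1.4265*o^5 + 0.989300000000001*o^4 + 10.9588*o^3 + 7.9174*o^2 - 44.8416*o - 8.496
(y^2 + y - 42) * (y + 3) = y^3 + 4*y^2 - 39*y - 126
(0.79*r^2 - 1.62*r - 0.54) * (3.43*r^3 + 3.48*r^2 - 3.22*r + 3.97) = 2.7097*r^5 - 2.8074*r^4 - 10.0336*r^3 + 6.4735*r^2 - 4.6926*r - 2.1438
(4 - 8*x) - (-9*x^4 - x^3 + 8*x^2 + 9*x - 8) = 9*x^4 + x^3 - 8*x^2 - 17*x + 12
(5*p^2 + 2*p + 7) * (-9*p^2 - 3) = -45*p^4 - 18*p^3 - 78*p^2 - 6*p - 21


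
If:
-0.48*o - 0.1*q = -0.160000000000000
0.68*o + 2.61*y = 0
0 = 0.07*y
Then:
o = 0.00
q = 1.60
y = 0.00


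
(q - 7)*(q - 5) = q^2 - 12*q + 35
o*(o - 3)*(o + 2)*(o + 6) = o^4 + 5*o^3 - 12*o^2 - 36*o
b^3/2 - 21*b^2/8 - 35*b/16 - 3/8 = (b/2 + 1/4)*(b - 6)*(b + 1/4)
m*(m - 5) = m^2 - 5*m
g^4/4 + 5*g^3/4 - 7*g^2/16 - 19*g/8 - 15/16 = (g/2 + 1/4)*(g/2 + 1/2)*(g - 3/2)*(g + 5)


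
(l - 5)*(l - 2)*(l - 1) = l^3 - 8*l^2 + 17*l - 10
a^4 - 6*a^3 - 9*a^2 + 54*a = a*(a - 6)*(a - 3)*(a + 3)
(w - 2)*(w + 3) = w^2 + w - 6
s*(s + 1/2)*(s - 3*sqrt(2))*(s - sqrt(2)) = s^4 - 4*sqrt(2)*s^3 + s^3/2 - 2*sqrt(2)*s^2 + 6*s^2 + 3*s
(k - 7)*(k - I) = k^2 - 7*k - I*k + 7*I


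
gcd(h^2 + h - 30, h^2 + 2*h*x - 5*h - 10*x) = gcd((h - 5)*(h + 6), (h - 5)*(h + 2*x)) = h - 5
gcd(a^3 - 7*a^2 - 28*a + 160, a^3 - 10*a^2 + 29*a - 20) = a - 4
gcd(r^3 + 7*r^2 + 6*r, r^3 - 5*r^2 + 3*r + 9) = r + 1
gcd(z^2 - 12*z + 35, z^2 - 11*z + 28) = z - 7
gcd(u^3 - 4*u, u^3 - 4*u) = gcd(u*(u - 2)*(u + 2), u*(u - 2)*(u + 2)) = u^3 - 4*u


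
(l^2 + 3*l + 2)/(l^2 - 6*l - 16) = (l + 1)/(l - 8)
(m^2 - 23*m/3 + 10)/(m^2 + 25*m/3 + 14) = (3*m^2 - 23*m + 30)/(3*m^2 + 25*m + 42)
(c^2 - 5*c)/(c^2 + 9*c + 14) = c*(c - 5)/(c^2 + 9*c + 14)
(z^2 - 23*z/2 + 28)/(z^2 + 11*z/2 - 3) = (2*z^2 - 23*z + 56)/(2*z^2 + 11*z - 6)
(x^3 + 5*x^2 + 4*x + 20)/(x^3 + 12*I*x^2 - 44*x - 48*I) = (x^2 + x*(5 - 2*I) - 10*I)/(x^2 + 10*I*x - 24)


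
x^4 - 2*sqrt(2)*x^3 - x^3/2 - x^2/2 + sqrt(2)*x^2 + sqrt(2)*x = x*(x - 1)*(x + 1/2)*(x - 2*sqrt(2))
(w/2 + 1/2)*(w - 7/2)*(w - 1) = w^3/2 - 7*w^2/4 - w/2 + 7/4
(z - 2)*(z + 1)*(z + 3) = z^3 + 2*z^2 - 5*z - 6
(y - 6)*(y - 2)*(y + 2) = y^3 - 6*y^2 - 4*y + 24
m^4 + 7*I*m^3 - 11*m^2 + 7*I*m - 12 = (m - I)*(m + I)*(m + 3*I)*(m + 4*I)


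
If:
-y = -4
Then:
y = 4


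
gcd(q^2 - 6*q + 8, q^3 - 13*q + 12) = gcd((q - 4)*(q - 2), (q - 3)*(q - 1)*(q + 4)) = 1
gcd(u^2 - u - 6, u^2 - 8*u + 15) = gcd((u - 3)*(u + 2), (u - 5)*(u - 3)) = u - 3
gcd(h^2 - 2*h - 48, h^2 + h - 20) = 1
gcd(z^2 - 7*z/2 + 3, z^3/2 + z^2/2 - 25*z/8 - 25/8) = 1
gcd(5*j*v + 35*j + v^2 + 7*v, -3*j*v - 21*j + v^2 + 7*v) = v + 7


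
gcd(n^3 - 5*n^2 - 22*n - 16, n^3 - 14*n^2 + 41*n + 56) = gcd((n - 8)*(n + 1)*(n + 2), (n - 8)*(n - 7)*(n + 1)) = n^2 - 7*n - 8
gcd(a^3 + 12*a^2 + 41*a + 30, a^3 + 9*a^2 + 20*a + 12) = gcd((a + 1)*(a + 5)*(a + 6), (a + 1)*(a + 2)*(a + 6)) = a^2 + 7*a + 6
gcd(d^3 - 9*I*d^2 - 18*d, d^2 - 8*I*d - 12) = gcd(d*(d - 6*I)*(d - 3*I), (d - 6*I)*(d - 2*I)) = d - 6*I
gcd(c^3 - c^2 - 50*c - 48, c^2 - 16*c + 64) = c - 8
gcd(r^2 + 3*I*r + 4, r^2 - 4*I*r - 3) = r - I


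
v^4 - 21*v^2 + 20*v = v*(v - 4)*(v - 1)*(v + 5)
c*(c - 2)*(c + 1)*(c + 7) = c^4 + 6*c^3 - 9*c^2 - 14*c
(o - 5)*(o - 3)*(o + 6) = o^3 - 2*o^2 - 33*o + 90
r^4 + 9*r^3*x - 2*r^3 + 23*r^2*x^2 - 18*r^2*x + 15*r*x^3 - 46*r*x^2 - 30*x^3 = (r - 2)*(r + x)*(r + 3*x)*(r + 5*x)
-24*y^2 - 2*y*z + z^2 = (-6*y + z)*(4*y + z)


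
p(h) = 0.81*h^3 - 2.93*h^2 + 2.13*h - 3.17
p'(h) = 2.43*h^2 - 5.86*h + 2.13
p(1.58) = -3.92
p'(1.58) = -1.06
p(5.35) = 48.40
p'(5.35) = 40.33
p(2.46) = -3.60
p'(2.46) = 2.42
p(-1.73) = -19.82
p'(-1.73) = 19.54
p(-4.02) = -111.70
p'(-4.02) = 64.96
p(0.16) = -2.90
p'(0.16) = 1.25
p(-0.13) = -3.50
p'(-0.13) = 2.93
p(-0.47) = -4.90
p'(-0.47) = 5.42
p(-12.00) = -1850.33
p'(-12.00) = 422.37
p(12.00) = 1000.15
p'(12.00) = 281.73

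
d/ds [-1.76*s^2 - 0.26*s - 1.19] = -3.52*s - 0.26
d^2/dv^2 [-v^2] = -2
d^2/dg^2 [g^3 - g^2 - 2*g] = 6*g - 2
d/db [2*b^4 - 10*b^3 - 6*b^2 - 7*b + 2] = 8*b^3 - 30*b^2 - 12*b - 7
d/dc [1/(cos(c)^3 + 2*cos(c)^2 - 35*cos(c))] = (3*sin(c) - 35*sin(c)/cos(c)^2 + 4*tan(c))/((cos(c) - 5)^2*(cos(c) + 7)^2)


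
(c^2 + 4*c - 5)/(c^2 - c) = (c + 5)/c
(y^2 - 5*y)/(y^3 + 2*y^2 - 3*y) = (y - 5)/(y^2 + 2*y - 3)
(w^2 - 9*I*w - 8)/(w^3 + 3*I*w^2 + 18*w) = (w^2 - 9*I*w - 8)/(w*(w^2 + 3*I*w + 18))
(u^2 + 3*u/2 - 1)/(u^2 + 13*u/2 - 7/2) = (u + 2)/(u + 7)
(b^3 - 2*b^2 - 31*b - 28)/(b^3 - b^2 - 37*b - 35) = (b + 4)/(b + 5)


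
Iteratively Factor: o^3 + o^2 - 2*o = (o - 1)*(o^2 + 2*o) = o*(o - 1)*(o + 2)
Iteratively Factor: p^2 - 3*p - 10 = (p + 2)*(p - 5)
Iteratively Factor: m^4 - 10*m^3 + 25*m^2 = (m - 5)*(m^3 - 5*m^2) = m*(m - 5)*(m^2 - 5*m) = m^2*(m - 5)*(m - 5)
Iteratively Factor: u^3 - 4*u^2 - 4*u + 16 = (u - 4)*(u^2 - 4) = (u - 4)*(u - 2)*(u + 2)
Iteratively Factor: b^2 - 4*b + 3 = (b - 1)*(b - 3)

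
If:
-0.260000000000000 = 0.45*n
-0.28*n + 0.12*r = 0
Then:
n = -0.58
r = -1.35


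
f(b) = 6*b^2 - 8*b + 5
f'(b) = 12*b - 8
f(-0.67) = 13.05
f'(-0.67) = -16.04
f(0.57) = 2.39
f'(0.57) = -1.16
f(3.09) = 37.57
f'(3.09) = 29.08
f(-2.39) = 58.39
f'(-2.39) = -36.68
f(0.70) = 2.34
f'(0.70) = 0.40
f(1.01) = 3.04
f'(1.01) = 4.12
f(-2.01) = 45.32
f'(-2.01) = -32.12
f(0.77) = 2.40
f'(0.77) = 1.24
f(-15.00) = 1475.00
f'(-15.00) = -188.00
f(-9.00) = 563.00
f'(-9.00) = -116.00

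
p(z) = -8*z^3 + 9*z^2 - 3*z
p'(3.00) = -165.00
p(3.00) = -144.00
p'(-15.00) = -5673.00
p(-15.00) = 29070.00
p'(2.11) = -71.87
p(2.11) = -41.41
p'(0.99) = -8.70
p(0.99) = -1.91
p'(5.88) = -726.95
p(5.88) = -1332.85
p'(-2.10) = -146.64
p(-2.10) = 120.08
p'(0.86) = -5.27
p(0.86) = -1.01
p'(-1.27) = -64.57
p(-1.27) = 34.71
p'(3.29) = -203.56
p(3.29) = -197.34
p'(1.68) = -40.50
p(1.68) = -17.57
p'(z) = -24*z^2 + 18*z - 3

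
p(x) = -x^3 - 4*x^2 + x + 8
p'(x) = -3*x^2 - 8*x + 1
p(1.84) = -9.93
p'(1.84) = -23.88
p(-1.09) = 3.45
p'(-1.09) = 6.16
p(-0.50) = 6.62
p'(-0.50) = 4.25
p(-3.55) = -1.22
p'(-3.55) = -8.41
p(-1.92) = -1.59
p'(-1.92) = 5.30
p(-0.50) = 6.62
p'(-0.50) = 4.25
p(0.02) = 8.02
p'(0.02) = 0.84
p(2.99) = -51.50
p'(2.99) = -49.74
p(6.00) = -346.00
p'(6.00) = -155.00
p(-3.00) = -4.00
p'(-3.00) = -2.00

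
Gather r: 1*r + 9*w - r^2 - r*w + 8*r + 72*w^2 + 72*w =-r^2 + r*(9 - w) + 72*w^2 + 81*w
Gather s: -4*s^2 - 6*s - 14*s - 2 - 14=-4*s^2 - 20*s - 16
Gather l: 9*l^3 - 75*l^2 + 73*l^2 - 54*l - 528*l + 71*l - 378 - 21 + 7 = 9*l^3 - 2*l^2 - 511*l - 392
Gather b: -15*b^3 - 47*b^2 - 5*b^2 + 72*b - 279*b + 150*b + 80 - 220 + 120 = -15*b^3 - 52*b^2 - 57*b - 20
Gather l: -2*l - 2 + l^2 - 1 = l^2 - 2*l - 3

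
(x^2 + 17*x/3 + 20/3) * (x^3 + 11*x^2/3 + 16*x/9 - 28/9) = x^5 + 28*x^4/3 + 263*x^3/9 + 848*x^2/27 - 52*x/9 - 560/27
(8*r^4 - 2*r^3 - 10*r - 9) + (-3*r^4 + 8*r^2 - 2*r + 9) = 5*r^4 - 2*r^3 + 8*r^2 - 12*r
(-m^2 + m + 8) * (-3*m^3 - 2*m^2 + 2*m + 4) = 3*m^5 - m^4 - 28*m^3 - 18*m^2 + 20*m + 32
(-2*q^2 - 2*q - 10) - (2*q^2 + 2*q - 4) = -4*q^2 - 4*q - 6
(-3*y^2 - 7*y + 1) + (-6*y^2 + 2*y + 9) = -9*y^2 - 5*y + 10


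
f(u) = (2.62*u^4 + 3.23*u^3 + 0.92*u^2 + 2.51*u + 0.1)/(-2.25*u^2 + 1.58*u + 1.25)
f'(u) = (4.5*u - 1.58)*(2.62*u^4 + 3.23*u^3 + 0.92*u^2 + 2.51*u + 0.1)/(-2.25*u^2 + 1.58*u + 1.25)^2 + (10.48*u^3 + 9.69*u^2 + 1.84*u + 2.51)/(-2.25*u^2 + 1.58*u + 1.25) = (-11.79*u^5 + 5.1513*u^4 + 23.3068*u^3 + 19.2136*u^2 + 2.75*u + 2.9795)/(5.0625*u^4 - 7.11*u^3 - 3.1286*u^2 + 3.95*u + 1.5625)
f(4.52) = -37.85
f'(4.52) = -12.42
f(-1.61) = -0.36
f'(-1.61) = 2.23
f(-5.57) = -25.57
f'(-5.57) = 10.82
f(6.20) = -62.19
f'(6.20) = -16.53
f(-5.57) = -25.57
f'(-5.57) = 10.82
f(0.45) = 1.21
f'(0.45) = 4.51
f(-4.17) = -12.68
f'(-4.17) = 7.62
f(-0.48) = 41.45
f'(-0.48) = 5684.22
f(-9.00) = -76.26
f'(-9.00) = 18.75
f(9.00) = -117.77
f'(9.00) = -23.15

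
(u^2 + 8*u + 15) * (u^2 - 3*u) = u^4 + 5*u^3 - 9*u^2 - 45*u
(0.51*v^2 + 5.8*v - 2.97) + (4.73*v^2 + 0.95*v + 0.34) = 5.24*v^2 + 6.75*v - 2.63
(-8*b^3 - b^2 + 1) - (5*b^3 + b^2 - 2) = -13*b^3 - 2*b^2 + 3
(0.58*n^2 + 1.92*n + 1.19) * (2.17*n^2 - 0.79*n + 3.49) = 1.2586*n^4 + 3.7082*n^3 + 3.0897*n^2 + 5.7607*n + 4.1531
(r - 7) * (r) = r^2 - 7*r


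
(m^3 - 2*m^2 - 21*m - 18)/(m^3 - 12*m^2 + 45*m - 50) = (m^3 - 2*m^2 - 21*m - 18)/(m^3 - 12*m^2 + 45*m - 50)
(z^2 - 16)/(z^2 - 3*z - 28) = (z - 4)/(z - 7)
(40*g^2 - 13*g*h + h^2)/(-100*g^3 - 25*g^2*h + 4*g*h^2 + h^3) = (-8*g + h)/(20*g^2 + 9*g*h + h^2)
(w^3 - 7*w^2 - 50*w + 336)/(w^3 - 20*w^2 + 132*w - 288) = (w + 7)/(w - 6)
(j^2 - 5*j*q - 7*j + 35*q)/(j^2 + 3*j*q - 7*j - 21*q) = (j - 5*q)/(j + 3*q)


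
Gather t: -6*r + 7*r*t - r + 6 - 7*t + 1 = -7*r + t*(7*r - 7) + 7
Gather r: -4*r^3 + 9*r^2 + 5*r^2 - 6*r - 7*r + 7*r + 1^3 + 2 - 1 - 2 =-4*r^3 + 14*r^2 - 6*r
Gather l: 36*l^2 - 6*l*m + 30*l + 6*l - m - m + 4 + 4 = 36*l^2 + l*(36 - 6*m) - 2*m + 8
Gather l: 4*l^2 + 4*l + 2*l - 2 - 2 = 4*l^2 + 6*l - 4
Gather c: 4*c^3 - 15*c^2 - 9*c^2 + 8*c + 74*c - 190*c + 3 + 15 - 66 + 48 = 4*c^3 - 24*c^2 - 108*c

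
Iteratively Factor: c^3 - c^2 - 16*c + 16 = (c - 4)*(c^2 + 3*c - 4) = (c - 4)*(c + 4)*(c - 1)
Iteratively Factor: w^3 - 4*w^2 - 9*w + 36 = (w - 3)*(w^2 - w - 12) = (w - 4)*(w - 3)*(w + 3)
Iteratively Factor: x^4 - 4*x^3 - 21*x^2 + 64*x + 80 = (x - 4)*(x^3 - 21*x - 20) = (x - 5)*(x - 4)*(x^2 + 5*x + 4) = (x - 5)*(x - 4)*(x + 4)*(x + 1)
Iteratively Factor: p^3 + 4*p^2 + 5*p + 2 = (p + 1)*(p^2 + 3*p + 2) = (p + 1)^2*(p + 2)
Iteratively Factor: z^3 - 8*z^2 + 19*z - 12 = (z - 3)*(z^2 - 5*z + 4) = (z - 3)*(z - 1)*(z - 4)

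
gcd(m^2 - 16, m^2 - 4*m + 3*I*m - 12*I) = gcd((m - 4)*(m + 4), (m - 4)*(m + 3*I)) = m - 4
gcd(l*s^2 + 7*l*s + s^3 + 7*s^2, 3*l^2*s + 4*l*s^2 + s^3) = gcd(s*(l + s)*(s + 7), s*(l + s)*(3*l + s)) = l*s + s^2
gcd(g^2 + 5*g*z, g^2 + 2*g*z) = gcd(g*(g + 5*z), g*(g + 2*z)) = g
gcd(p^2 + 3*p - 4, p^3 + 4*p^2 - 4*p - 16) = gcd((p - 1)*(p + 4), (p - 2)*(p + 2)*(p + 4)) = p + 4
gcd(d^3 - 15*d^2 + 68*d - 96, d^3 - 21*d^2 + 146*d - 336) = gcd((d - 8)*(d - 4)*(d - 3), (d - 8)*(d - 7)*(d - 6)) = d - 8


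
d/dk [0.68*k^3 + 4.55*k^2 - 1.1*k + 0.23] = 2.04*k^2 + 9.1*k - 1.1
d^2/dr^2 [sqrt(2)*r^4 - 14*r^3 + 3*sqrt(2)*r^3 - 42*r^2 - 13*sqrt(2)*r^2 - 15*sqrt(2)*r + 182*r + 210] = 12*sqrt(2)*r^2 - 84*r + 18*sqrt(2)*r - 84 - 26*sqrt(2)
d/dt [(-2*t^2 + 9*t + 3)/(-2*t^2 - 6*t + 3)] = 15*(2*t^2 + 3)/(4*t^4 + 24*t^3 + 24*t^2 - 36*t + 9)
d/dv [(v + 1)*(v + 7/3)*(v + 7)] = 3*v^2 + 62*v/3 + 77/3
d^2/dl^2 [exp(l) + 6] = exp(l)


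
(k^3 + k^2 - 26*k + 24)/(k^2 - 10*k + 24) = (k^2 + 5*k - 6)/(k - 6)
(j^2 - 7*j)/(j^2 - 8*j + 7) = j/(j - 1)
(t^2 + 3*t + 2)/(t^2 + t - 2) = (t + 1)/(t - 1)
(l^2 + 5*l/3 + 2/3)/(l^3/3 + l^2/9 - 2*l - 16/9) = 3*(3*l + 2)/(3*l^2 - 2*l - 16)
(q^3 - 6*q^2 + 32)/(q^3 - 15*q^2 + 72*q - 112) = (q + 2)/(q - 7)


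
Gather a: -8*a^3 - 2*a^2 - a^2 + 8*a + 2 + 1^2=-8*a^3 - 3*a^2 + 8*a + 3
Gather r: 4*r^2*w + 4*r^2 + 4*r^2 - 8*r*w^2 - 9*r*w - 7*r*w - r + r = r^2*(4*w + 8) + r*(-8*w^2 - 16*w)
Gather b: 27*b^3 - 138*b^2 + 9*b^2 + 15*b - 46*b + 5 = 27*b^3 - 129*b^2 - 31*b + 5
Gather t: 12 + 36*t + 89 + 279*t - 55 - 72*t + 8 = 243*t + 54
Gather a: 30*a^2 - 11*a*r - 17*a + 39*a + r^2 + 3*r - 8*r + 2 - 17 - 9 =30*a^2 + a*(22 - 11*r) + r^2 - 5*r - 24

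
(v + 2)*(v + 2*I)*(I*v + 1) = I*v^3 - v^2 + 2*I*v^2 - 2*v + 2*I*v + 4*I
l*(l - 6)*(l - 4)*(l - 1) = l^4 - 11*l^3 + 34*l^2 - 24*l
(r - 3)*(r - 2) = r^2 - 5*r + 6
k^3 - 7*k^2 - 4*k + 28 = (k - 7)*(k - 2)*(k + 2)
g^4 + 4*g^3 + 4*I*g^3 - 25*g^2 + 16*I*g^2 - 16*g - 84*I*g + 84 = (g - 3)*(g + 7)*(g + 2*I)^2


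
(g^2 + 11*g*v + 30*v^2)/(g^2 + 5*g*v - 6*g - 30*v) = (g + 6*v)/(g - 6)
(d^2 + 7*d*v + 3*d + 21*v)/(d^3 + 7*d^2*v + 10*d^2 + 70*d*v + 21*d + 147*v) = 1/(d + 7)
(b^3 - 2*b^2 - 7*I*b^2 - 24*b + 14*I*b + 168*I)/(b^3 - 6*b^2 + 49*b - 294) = (b + 4)/(b + 7*I)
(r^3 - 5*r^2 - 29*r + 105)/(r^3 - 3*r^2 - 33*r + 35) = (r - 3)/(r - 1)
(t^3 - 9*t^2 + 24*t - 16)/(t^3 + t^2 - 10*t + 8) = (t^2 - 8*t + 16)/(t^2 + 2*t - 8)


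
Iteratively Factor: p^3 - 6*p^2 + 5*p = (p)*(p^2 - 6*p + 5) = p*(p - 1)*(p - 5)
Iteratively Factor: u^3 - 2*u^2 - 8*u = (u - 4)*(u^2 + 2*u) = u*(u - 4)*(u + 2)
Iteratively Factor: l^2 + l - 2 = (l + 2)*(l - 1)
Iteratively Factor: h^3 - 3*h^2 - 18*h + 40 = (h - 2)*(h^2 - h - 20) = (h - 2)*(h + 4)*(h - 5)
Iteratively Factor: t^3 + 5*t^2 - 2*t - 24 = (t + 3)*(t^2 + 2*t - 8) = (t + 3)*(t + 4)*(t - 2)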